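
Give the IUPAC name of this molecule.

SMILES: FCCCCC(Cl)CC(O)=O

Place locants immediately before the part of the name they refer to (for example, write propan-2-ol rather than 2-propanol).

The longest carbon chain that includes the –COOH group has 7 carbons, so the parent hydride is heptane.
A carboxylic acid (terminal –COOH) is the principal characteristic group, giving the suffix -oic acid.
Number the chain so that the carboxylic acid carbon is C-1 by definition.
This places a chloro group at C-3; a fluoro group at C-7.
Substituent prefixes are cited in alphabetical order (multiplying prefixes like di-/tri- are ignored for ordering).
Assembling the pieces gives 3-chloro-7-fluoroheptanoic acid.

3-chloro-7-fluoroheptanoic acid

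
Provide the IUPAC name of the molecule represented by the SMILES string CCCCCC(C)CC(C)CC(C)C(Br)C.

2-bromo-3,5,7-trimethyldodecane

The longest continuous carbon chain has 12 atoms, so the parent hydride is dodecane.
The numbering direction is chosen so that the substituent locant set {2,3,5,7} is lower than {6,8,10,11} at the first point of difference.
With this numbering: a bromo group at C-2; methyl groups at C-3 and C-5 and C-7.
The substituents are ordered alphabetically, ignoring any di-/tri- multipliers.
Assembling the pieces gives 2-bromo-3,5,7-trimethyldodecane.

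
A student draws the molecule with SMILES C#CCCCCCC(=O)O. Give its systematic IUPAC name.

oct-7-ynoic acid

The longest carbon chain that includes the –COOH group and the multiple bond has 8 carbons, so the parent hydride is octane.
The principal characteristic group is a carboxylic acid (terminal –COOH), named with the suffix -oic acid.
There is one C≡C triple bond, indicated by the ending -yne.
The numbering direction is chosen so that the carboxylic acid carbon is C-1 by definition.
This places the triple bond between C-7 and C-8.
The name is oct-7-ynoic acid.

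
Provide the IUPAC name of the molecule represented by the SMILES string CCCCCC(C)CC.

The longest continuous carbon chain has 8 atoms, so the parent hydride is octane.
Number the chain so that the substituent locant set {3} is lower than {6} at the first point of difference.
With this numbering: a methyl group at C-3.
The name is 3-methyloctane.

3-methyloctane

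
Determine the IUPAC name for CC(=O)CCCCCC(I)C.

8-iodononan-2-one

Counting along the main chain through the carbonyl gives 9 carbons: the parent is nonane.
A ketone (C=O on an internal carbon) is the principal characteristic group, giving the suffix -one.
The numbering direction is chosen so that numbering from this end puts the carbonyl group at C-2 rather than C-8.
With this numbering: the carbonyl at C-2; an iodo group at C-8.
Putting it together: 8-iodononan-2-one.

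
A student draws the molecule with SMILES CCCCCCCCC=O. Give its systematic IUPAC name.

Counting along the main chain through the –CHO group gives 9 carbons: the parent is nonane.
An aldehyde (terminal –CHO) is the principal characteristic group, giving the suffix -al.
Number the chain so that the aldehyde carbon is C-1 by definition.
Putting it together: nonanal.

nonanal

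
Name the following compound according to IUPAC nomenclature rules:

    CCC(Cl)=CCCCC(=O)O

6-chlorooct-5-enoic acid

The longest carbon chain that includes the –COOH group and the multiple bond has 8 carbons, so the parent hydride is octane.
A carboxylic acid (terminal –COOH) is the principal characteristic group, giving the suffix -oic acid.
A C=C double bond in the chain gives the infix -ene-.
Choose the numbering such that the carboxylic acid carbon is C-1 by definition.
With this numbering: the double bond between C-5 and C-6; a chloro group at C-6.
The name is 6-chlorooct-5-enoic acid.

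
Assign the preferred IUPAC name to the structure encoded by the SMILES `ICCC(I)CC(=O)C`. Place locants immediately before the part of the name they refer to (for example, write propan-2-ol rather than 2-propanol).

4,6-diiodohexan-2-one

Counting along the main chain through the carbonyl gives 6 carbons: the parent is hexane.
A ketone (C=O on an internal carbon) is the principal characteristic group, giving the suffix -one.
Number the chain so that numbering from this end puts the carbonyl group at C-2 rather than C-5.
With this numbering: the carbonyl at C-2; iodo groups at C-4 and C-6.
The name is 4,6-diiodohexan-2-one.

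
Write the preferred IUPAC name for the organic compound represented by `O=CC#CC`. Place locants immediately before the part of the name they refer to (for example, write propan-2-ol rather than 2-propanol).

The longest chain bearing the –CHO group and the multiple bond is 4 carbons long (butane).
The principal characteristic group is an aldehyde (terminal –CHO), named with the suffix -al.
A C≡C triple bond in the chain gives the infix -yne-.
Choose the numbering such that the aldehyde carbon is C-1 by definition.
That gives the triple bond between C-2 and C-3.
The name is but-2-ynal.

but-2-ynal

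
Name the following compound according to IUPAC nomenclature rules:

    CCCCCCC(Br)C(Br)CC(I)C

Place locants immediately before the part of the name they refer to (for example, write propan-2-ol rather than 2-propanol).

4,5-dibromo-2-iodoundecane

The parent chain contains 11 carbons (undecane).
The numbering direction is chosen so that the substituent locant set {2,4,5} is lower than {7,8,10} at the first point of difference.
This places bromo groups at C-4 and C-5; an iodo group at C-2.
Substituent prefixes are cited in alphabetical order (multiplying prefixes like di-/tri- are ignored for ordering).
The name is 4,5-dibromo-2-iodoundecane.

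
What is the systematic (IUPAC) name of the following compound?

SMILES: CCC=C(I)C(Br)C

2-bromo-3-iodohex-3-ene

The longest chain bearing the multiple bond is 6 carbons long (hexane).
A C=C double bond in the chain gives the infix -ene-.
Number the chain so that the substituent locant set {2,3} is lower than {4,5} at the first point of difference.
This places the double bond between C-3 and C-4; a bromo group at C-2; an iodo group at C-3.
The substituents are ordered alphabetically, ignoring any di-/tri- multipliers.
Assembling the pieces gives 2-bromo-3-iodohex-3-ene.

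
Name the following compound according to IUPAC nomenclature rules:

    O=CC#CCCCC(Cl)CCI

7-chloro-9-iodonon-2-ynal

The longest chain bearing the –CHO group and the multiple bond is 9 carbons long (nonane).
The highest-priority functional group is an aldehyde (terminal –CHO), so the name ends in -al.
There is one C≡C triple bond, indicated by the ending -yne.
Choose the numbering such that the aldehyde carbon is C-1 by definition.
With this numbering: the triple bond between C-2 and C-3; a chloro group at C-7; an iodo group at C-9.
Prefixes are listed alphabetically: chloro, iodo.
Putting it together: 7-chloro-9-iodonon-2-ynal.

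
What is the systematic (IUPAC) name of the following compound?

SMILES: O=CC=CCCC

hex-2-enal

The longest chain bearing the –CHO group and the multiple bond is 6 carbons long (hexane).
An aldehyde (terminal –CHO) is the principal characteristic group, giving the suffix -al.
There is one C=C double bond, indicated by the ending -ene.
Choose the numbering such that the aldehyde carbon is C-1 by definition.
This places the double bond between C-2 and C-3.
Assembling the pieces gives hex-2-enal.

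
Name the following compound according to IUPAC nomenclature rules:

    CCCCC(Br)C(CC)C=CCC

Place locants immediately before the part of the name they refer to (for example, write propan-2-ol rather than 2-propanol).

Counting along the main chain through the multiple bond gives 10 carbons: the parent is decane.
The chain contains a C=C double bond, so the unsaturation ending is -ene.
Number the chain so that numbering from this end puts the double bond at C-3 rather than C-7.
That gives the double bond between C-3 and C-4; a bromo group at C-6; an ethyl group at C-5.
The substituents are ordered alphabetically, ignoring any di-/tri- multipliers.
The name is 6-bromo-5-ethyldec-3-ene.

6-bromo-5-ethyldec-3-ene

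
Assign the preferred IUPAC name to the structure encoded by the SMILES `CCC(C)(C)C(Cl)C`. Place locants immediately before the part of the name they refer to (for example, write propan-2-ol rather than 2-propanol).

2-chloro-3,3-dimethylpentane

The longest carbon chain is 5 atoms: the parent is pentane.
The numbering direction is chosen so that the substituent locant set {2,3,3} is lower than {3,3,4} at the first point of difference.
With this numbering: a chloro group at C-2; two methyl groups at C-3.
Prefixes are listed alphabetically: chloro, methyl.
Assembling the pieces gives 2-chloro-3,3-dimethylpentane.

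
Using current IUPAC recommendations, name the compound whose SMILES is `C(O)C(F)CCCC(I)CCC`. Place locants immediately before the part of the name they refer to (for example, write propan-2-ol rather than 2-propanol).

Counting along the main chain through the –OH group gives 9 carbons: the parent is nonane.
The highest-priority functional group is an alcohol (–OH), so the name ends in -ol.
Number the chain so that numbering from this end puts the hydroxyl group at C-1 rather than C-9.
This places the hydroxyl at C-1; a fluoro group at C-2; an iodo group at C-6.
The substituents are ordered alphabetically, ignoring any di-/tri- multipliers.
The name is 2-fluoro-6-iodononan-1-ol.

2-fluoro-6-iodononan-1-ol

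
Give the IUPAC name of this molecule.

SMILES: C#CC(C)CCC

3-methylhex-1-yne

The longest chain bearing the multiple bond is 6 carbons long (hexane).
The chain contains a C≡C triple bond, so the unsaturation ending is -yne.
Choose the numbering such that numbering from this end puts the triple bond at C-1 rather than C-5.
With this numbering: the triple bond between C-1 and C-2; a methyl group at C-3.
Putting it together: 3-methylhex-1-yne.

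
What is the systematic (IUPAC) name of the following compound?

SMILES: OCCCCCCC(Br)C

7-bromooctan-1-ol

The longest chain bearing the –OH group is 8 carbons long (octane).
An alcohol (–OH) is the principal characteristic group, giving the suffix -ol.
The numbering direction is chosen so that numbering from this end puts the hydroxyl group at C-1 rather than C-8.
That gives the hydroxyl at C-1; a bromo group at C-7.
The name is 7-bromooctan-1-ol.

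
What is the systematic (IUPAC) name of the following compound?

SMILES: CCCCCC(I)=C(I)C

The longest carbon chain that includes the multiple bond has 8 carbons, so the parent hydride is octane.
A C=C double bond in the chain gives the infix -ene-.
Number the chain so that numbering from this end puts the double bond at C-2 rather than C-6.
With this numbering: the double bond between C-2 and C-3; iodo groups at C-2 and C-3.
The name is 2,3-diiodooct-2-ene.

2,3-diiodooct-2-ene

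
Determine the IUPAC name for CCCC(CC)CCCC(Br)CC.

The longest carbon chain is 10 atoms: the parent is decane.
The numbering direction is chosen so that the substituent locant set {3,7} is lower than {4,8} at the first point of difference.
That gives a bromo group at C-3; an ethyl group at C-7.
Substituent prefixes are cited in alphabetical order (multiplying prefixes like di-/tri- are ignored for ordering).
Putting it together: 3-bromo-7-ethyldecane.

3-bromo-7-ethyldecane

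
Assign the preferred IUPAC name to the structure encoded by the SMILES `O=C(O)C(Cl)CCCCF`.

The longest carbon chain that includes the –COOH group has 6 carbons, so the parent hydride is hexane.
The highest-priority functional group is a carboxylic acid (terminal –COOH), so the name ends in -oic acid.
Number the chain so that the carboxylic acid carbon is C-1 by definition.
That gives a chloro group at C-2; a fluoro group at C-6.
Substituent prefixes are cited in alphabetical order (multiplying prefixes like di-/tri- are ignored for ordering).
The name is 2-chloro-6-fluorohexanoic acid.

2-chloro-6-fluorohexanoic acid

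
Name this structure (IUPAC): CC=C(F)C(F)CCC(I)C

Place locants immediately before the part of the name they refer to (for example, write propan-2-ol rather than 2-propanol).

The longest carbon chain that includes the multiple bond has 8 carbons, so the parent hydride is octane.
A C=C double bond in the chain gives the infix -ene-.
The numbering direction is chosen so that numbering from this end puts the double bond at C-2 rather than C-6.
That gives the double bond between C-2 and C-3; fluoro groups at C-3 and C-4; an iodo group at C-7.
The substituents are ordered alphabetically, ignoring any di-/tri- multipliers.
The name is 3,4-difluoro-7-iodooct-2-ene.

3,4-difluoro-7-iodooct-2-ene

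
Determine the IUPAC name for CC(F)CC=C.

Counting along the main chain through the multiple bond gives 5 carbons: the parent is pentane.
There is one C=C double bond, indicated by the ending -ene.
Choose the numbering such that numbering from this end puts the double bond at C-1 rather than C-4.
This places the double bond between C-1 and C-2; a fluoro group at C-4.
The name is 4-fluoropent-1-ene.

4-fluoropent-1-ene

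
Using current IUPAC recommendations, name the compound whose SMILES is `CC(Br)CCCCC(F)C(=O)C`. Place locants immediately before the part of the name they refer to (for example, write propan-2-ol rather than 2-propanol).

The longest chain bearing the carbonyl is 9 carbons long (nonane).
A ketone (C=O on an internal carbon) is the principal characteristic group, giving the suffix -one.
Choose the numbering such that numbering from this end puts the carbonyl group at C-2 rather than C-8.
That gives the carbonyl at C-2; a bromo group at C-8; a fluoro group at C-3.
Substituent prefixes are cited in alphabetical order (multiplying prefixes like di-/tri- are ignored for ordering).
Assembling the pieces gives 8-bromo-3-fluorononan-2-one.

8-bromo-3-fluorononan-2-one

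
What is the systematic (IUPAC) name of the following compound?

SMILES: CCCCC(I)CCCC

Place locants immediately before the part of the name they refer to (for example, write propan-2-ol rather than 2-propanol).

The parent chain contains 9 carbons (nonane).
Numbering from either end gives identical locants here.
That gives an iodo group at C-5.
Assembling the pieces gives 5-iodononane.

5-iodononane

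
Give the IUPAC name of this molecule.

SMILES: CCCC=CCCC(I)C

8-iodonon-4-ene

The longest chain bearing the multiple bond is 9 carbons long (nonane).
There is one C=C double bond, indicated by the ending -ene.
Number the chain so that numbering from this end puts the double bond at C-4 rather than C-5.
With this numbering: the double bond between C-4 and C-5; an iodo group at C-8.
The name is 8-iodonon-4-ene.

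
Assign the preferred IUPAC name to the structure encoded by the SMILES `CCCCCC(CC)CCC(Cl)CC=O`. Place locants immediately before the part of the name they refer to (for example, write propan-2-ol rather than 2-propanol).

Counting along the main chain through the –CHO group gives 11 carbons: the parent is undecane.
An aldehyde (terminal –CHO) is the principal characteristic group, giving the suffix -al.
The numbering direction is chosen so that the aldehyde carbon is C-1 by definition.
That gives a chloro group at C-3; an ethyl group at C-6.
Substituent prefixes are cited in alphabetical order (multiplying prefixes like di-/tri- are ignored for ordering).
Putting it together: 3-chloro-6-ethylundecanal.

3-chloro-6-ethylundecanal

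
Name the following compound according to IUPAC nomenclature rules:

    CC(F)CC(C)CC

The parent chain contains 6 carbons (hexane).
Number the chain so that the substituent locant set {2,4} is lower than {3,5} at the first point of difference.
This places a fluoro group at C-2; a methyl group at C-4.
Substituent prefixes are cited in alphabetical order (multiplying prefixes like di-/tri- are ignored for ordering).
The name is 2-fluoro-4-methylhexane.

2-fluoro-4-methylhexane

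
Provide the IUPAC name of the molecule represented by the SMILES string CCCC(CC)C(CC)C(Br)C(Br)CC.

The parent chain contains 9 carbons (nonane).
Choose the numbering such that the substituent locant set {3,4,5,6} is lower than {4,5,6,7} at the first point of difference.
This places bromo groups at C-3 and C-4; ethyl groups at C-5 and C-6.
Substituent prefixes are cited in alphabetical order (multiplying prefixes like di-/tri- are ignored for ordering).
Putting it together: 3,4-dibromo-5,6-diethylnonane.

3,4-dibromo-5,6-diethylnonane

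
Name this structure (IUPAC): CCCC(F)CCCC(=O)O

5-fluorooctanoic acid

Counting along the main chain through the –COOH group gives 8 carbons: the parent is octane.
The highest-priority functional group is a carboxylic acid (terminal –COOH), so the name ends in -oic acid.
The numbering direction is chosen so that the carboxylic acid carbon is C-1 by definition.
With this numbering: a fluoro group at C-5.
The name is 5-fluorooctanoic acid.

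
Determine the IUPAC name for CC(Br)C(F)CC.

The longest carbon chain is 5 atoms: the parent is pentane.
Choose the numbering such that the substituent locant set {2,3} is lower than {3,4} at the first point of difference.
This places a bromo group at C-2; a fluoro group at C-3.
Substituent prefixes are cited in alphabetical order (multiplying prefixes like di-/tri- are ignored for ordering).
Putting it together: 2-bromo-3-fluoropentane.

2-bromo-3-fluoropentane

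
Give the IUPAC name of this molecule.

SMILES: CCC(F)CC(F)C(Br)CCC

The parent chain contains 9 carbons (nonane).
Choose the numbering such that the substituent locant set {3,5,6} is lower than {4,5,7} at the first point of difference.
This places a bromo group at C-6; fluoro groups at C-3 and C-5.
The substituents are ordered alphabetically, ignoring any di-/tri- multipliers.
Putting it together: 6-bromo-3,5-difluorononane.

6-bromo-3,5-difluorononane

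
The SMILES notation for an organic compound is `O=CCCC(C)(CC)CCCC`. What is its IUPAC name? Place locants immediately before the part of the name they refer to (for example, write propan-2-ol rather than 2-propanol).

4-ethyl-4-methyloctanal

Counting along the main chain through the –CHO group gives 8 carbons: the parent is octane.
The principal characteristic group is an aldehyde (terminal –CHO), named with the suffix -al.
The numbering direction is chosen so that the aldehyde carbon is C-1 by definition.
This places an ethyl group at C-4; a methyl group at C-4.
Prefixes are listed alphabetically: ethyl, methyl.
Assembling the pieces gives 4-ethyl-4-methyloctanal.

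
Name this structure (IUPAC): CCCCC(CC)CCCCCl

1-chloro-5-ethylnonane

The parent chain contains 9 carbons (nonane).
Choose the numbering such that the substituent locant set {1,5} is lower than {5,9} at the first point of difference.
This places a chloro group at C-1; an ethyl group at C-5.
Substituent prefixes are cited in alphabetical order (multiplying prefixes like di-/tri- are ignored for ordering).
The name is 1-chloro-5-ethylnonane.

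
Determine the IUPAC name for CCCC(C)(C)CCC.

The longest carbon chain is 7 atoms: the parent is heptane.
Numbering from either end gives identical locants here.
This places two methyl groups at C-4.
Assembling the pieces gives 4,4-dimethylheptane.

4,4-dimethylheptane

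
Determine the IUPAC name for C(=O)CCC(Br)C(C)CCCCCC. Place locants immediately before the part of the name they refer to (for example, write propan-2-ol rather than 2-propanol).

4-bromo-5-methylundecanal

The longest chain bearing the –CHO group is 11 carbons long (undecane).
The principal characteristic group is an aldehyde (terminal –CHO), named with the suffix -al.
Number the chain so that the aldehyde carbon is C-1 by definition.
This places a bromo group at C-4; a methyl group at C-5.
Prefixes are listed alphabetically: bromo, methyl.
The name is 4-bromo-5-methylundecanal.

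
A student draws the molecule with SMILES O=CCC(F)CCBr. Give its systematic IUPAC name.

5-bromo-3-fluoropentanal

The longest chain bearing the –CHO group is 5 carbons long (pentane).
The highest-priority functional group is an aldehyde (terminal –CHO), so the name ends in -al.
Number the chain so that the aldehyde carbon is C-1 by definition.
That gives a bromo group at C-5; a fluoro group at C-3.
Prefixes are listed alphabetically: bromo, fluoro.
Assembling the pieces gives 5-bromo-3-fluoropentanal.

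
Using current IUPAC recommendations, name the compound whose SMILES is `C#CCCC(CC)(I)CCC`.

Counting along the main chain through the multiple bond gives 8 carbons: the parent is octane.
The chain contains a C≡C triple bond, so the unsaturation ending is -yne.
The numbering direction is chosen so that numbering from this end puts the triple bond at C-1 rather than C-7.
That gives the triple bond between C-1 and C-2; an ethyl group at C-5; an iodo group at C-5.
Prefixes are listed alphabetically: ethyl, iodo.
The name is 5-ethyl-5-iodooct-1-yne.

5-ethyl-5-iodooct-1-yne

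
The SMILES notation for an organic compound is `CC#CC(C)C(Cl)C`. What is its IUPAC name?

Counting along the main chain through the multiple bond gives 6 carbons: the parent is hexane.
There is one C≡C triple bond, indicated by the ending -yne.
The numbering direction is chosen so that numbering from this end puts the triple bond at C-2 rather than C-4.
That gives the triple bond between C-2 and C-3; a chloro group at C-5; a methyl group at C-4.
Prefixes are listed alphabetically: chloro, methyl.
The name is 5-chloro-4-methylhex-2-yne.

5-chloro-4-methylhex-2-yne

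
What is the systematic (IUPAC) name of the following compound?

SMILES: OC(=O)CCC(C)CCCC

4-methyloctanoic acid

Counting along the main chain through the –COOH group gives 8 carbons: the parent is octane.
The principal characteristic group is a carboxylic acid (terminal –COOH), named with the suffix -oic acid.
Number the chain so that the carboxylic acid carbon is C-1 by definition.
That gives a methyl group at C-4.
Assembling the pieces gives 4-methyloctanoic acid.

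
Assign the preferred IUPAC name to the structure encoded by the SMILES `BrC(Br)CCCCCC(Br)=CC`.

The longest chain bearing the multiple bond is 9 carbons long (nonane).
The chain contains a C=C double bond, so the unsaturation ending is -ene.
Number the chain so that numbering from this end puts the double bond at C-2 rather than C-7.
That gives the double bond between C-2 and C-3; bromo groups at C-3 and C-9 (×2).
The name is 3,9,9-tribromonon-2-ene.

3,9,9-tribromonon-2-ene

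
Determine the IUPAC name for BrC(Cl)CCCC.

1-bromo-1-chloropentane

The longest carbon chain is 5 atoms: the parent is pentane.
The numbering direction is chosen so that the substituent locant set {1,1} is lower than {5,5} at the first point of difference.
That gives a bromo group at C-1; a chloro group at C-1.
Prefixes are listed alphabetically: bromo, chloro.
The name is 1-bromo-1-chloropentane.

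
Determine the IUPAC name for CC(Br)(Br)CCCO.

4,4-dibromopentan-1-ol

Counting along the main chain through the –OH group gives 5 carbons: the parent is pentane.
An alcohol (–OH) is the principal characteristic group, giving the suffix -ol.
Choose the numbering such that numbering from this end puts the hydroxyl group at C-1 rather than C-5.
That gives the hydroxyl at C-1; two bromo groups at C-4.
Putting it together: 4,4-dibromopentan-1-ol.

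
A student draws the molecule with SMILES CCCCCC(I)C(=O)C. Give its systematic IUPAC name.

3-iodooctan-2-one

The longest carbon chain that includes the carbonyl has 8 carbons, so the parent hydride is octane.
The highest-priority functional group is a ketone (C=O on an internal carbon), so the name ends in -one.
Number the chain so that numbering from this end puts the carbonyl group at C-2 rather than C-7.
This places the carbonyl at C-2; an iodo group at C-3.
Assembling the pieces gives 3-iodooctan-2-one.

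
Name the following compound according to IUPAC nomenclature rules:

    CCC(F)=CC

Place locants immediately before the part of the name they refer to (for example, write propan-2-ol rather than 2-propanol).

The longest carbon chain that includes the multiple bond has 5 carbons, so the parent hydride is pentane.
There is one C=C double bond, indicated by the ending -ene.
Number the chain so that numbering from this end puts the double bond at C-2 rather than C-3.
This places the double bond between C-2 and C-3; a fluoro group at C-3.
The name is 3-fluoropent-2-ene.

3-fluoropent-2-ene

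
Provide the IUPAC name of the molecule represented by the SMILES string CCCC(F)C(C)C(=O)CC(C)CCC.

4-fluoro-5,8-dimethylundecan-6-one

The longest chain bearing the carbonyl is 11 carbons long (undecane).
The highest-priority functional group is a ketone (C=O on an internal carbon), so the name ends in -one.
The numbering direction is chosen so that the substituent locant set {4,5,8} is lower than {4,7,8} at the first point of difference.
This places the carbonyl at C-6; a fluoro group at C-4; methyl groups at C-5 and C-8.
Substituent prefixes are cited in alphabetical order (multiplying prefixes like di-/tri- are ignored for ordering).
Assembling the pieces gives 4-fluoro-5,8-dimethylundecan-6-one.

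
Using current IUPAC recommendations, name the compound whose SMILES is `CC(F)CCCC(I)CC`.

2-fluoro-6-iodooctane

The longest continuous carbon chain has 8 atoms, so the parent hydride is octane.
Number the chain so that the substituent locant set {2,6} is lower than {3,7} at the first point of difference.
This places a fluoro group at C-2; an iodo group at C-6.
The substituents are ordered alphabetically, ignoring any di-/tri- multipliers.
Assembling the pieces gives 2-fluoro-6-iodooctane.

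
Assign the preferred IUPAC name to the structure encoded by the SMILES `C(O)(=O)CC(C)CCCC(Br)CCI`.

7-bromo-9-iodo-3-methylnonanoic acid

The longest carbon chain that includes the –COOH group has 9 carbons, so the parent hydride is nonane.
The highest-priority functional group is a carboxylic acid (terminal –COOH), so the name ends in -oic acid.
The numbering direction is chosen so that the carboxylic acid carbon is C-1 by definition.
That gives a bromo group at C-7; an iodo group at C-9; a methyl group at C-3.
Substituent prefixes are cited in alphabetical order (multiplying prefixes like di-/tri- are ignored for ordering).
Putting it together: 7-bromo-9-iodo-3-methylnonanoic acid.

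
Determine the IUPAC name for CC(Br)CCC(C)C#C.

6-bromo-3-methylhept-1-yne

The longest carbon chain that includes the multiple bond has 7 carbons, so the parent hydride is heptane.
The chain contains a C≡C triple bond, so the unsaturation ending is -yne.
The numbering direction is chosen so that numbering from this end puts the triple bond at C-1 rather than C-6.
This places the triple bond between C-1 and C-2; a bromo group at C-6; a methyl group at C-3.
Prefixes are listed alphabetically: bromo, methyl.
The name is 6-bromo-3-methylhept-1-yne.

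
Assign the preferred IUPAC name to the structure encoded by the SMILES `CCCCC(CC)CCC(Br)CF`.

2-bromo-5-ethyl-1-fluorononane

The longest continuous carbon chain has 9 atoms, so the parent hydride is nonane.
Choose the numbering such that the substituent locant set {1,2,5} is lower than {5,8,9} at the first point of difference.
That gives a bromo group at C-2; an ethyl group at C-5; a fluoro group at C-1.
Prefixes are listed alphabetically: bromo, ethyl, fluoro.
Assembling the pieces gives 2-bromo-5-ethyl-1-fluorononane.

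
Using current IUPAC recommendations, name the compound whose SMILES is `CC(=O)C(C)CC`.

Counting along the main chain through the carbonyl gives 5 carbons: the parent is pentane.
The principal characteristic group is a ketone (C=O on an internal carbon), named with the suffix -one.
The numbering direction is chosen so that numbering from this end puts the carbonyl group at C-2 rather than C-4.
This places the carbonyl at C-2; a methyl group at C-3.
Putting it together: 3-methylpentan-2-one.

3-methylpentan-2-one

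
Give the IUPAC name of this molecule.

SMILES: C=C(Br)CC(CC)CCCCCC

Counting along the main chain through the multiple bond gives 10 carbons: the parent is decane.
A C=C double bond in the chain gives the infix -ene-.
Number the chain so that numbering from this end puts the double bond at C-1 rather than C-9.
This places the double bond between C-1 and C-2; a bromo group at C-2; an ethyl group at C-4.
Substituent prefixes are cited in alphabetical order (multiplying prefixes like di-/tri- are ignored for ordering).
Putting it together: 2-bromo-4-ethyldec-1-ene.

2-bromo-4-ethyldec-1-ene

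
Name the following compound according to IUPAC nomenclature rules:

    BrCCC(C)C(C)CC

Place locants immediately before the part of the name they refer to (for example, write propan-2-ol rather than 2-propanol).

1-bromo-3,4-dimethylhexane

The longest continuous carbon chain has 6 atoms, so the parent hydride is hexane.
Number the chain so that the substituent locant set {1,3,4} is lower than {3,4,6} at the first point of difference.
With this numbering: a bromo group at C-1; methyl groups at C-3 and C-4.
Substituent prefixes are cited in alphabetical order (multiplying prefixes like di-/tri- are ignored for ordering).
Putting it together: 1-bromo-3,4-dimethylhexane.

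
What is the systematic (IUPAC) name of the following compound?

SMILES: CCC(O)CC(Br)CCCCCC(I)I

5-bromo-11,11-diiodoundecan-3-ol

The longest carbon chain that includes the –OH group has 11 carbons, so the parent hydride is undecane.
The principal characteristic group is an alcohol (–OH), named with the suffix -ol.
Choose the numbering such that numbering from this end puts the hydroxyl group at C-3 rather than C-9.
That gives the hydroxyl at C-3; a bromo group at C-5; two iodo groups at C-11.
Prefixes are listed alphabetically: bromo, iodo.
Assembling the pieces gives 5-bromo-11,11-diiodoundecan-3-ol.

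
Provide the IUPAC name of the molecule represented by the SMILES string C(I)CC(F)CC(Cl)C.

The parent chain contains 6 carbons (hexane).
Number the chain so that the substituent locant set {1,3,5} is lower than {2,4,6} at the first point of difference.
With this numbering: a chloro group at C-5; a fluoro group at C-3; an iodo group at C-1.
The substituents are ordered alphabetically, ignoring any di-/tri- multipliers.
The name is 5-chloro-3-fluoro-1-iodohexane.

5-chloro-3-fluoro-1-iodohexane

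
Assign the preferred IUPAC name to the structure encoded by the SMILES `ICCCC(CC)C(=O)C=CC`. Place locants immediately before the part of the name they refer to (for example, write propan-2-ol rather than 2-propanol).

Counting along the main chain through the carbonyl and the multiple bond gives 8 carbons: the parent is octane.
A ketone (C=O on an internal carbon) is the principal characteristic group, giving the suffix -one.
The chain contains a C=C double bond, so the unsaturation ending is -ene.
The numbering direction is chosen so that numbering from this end puts the carbonyl group at C-4 rather than C-5.
This places the carbonyl at C-4; the double bond between C-2 and C-3; an ethyl group at C-5; an iodo group at C-8.
Substituent prefixes are cited in alphabetical order (multiplying prefixes like di-/tri- are ignored for ordering).
Assembling the pieces gives 5-ethyl-8-iodooct-2-en-4-one.

5-ethyl-8-iodooct-2-en-4-one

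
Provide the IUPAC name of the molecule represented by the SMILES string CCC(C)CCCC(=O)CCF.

1-fluoro-7-methylnonan-3-one

Counting along the main chain through the carbonyl gives 9 carbons: the parent is nonane.
The highest-priority functional group is a ketone (C=O on an internal carbon), so the name ends in -one.
The numbering direction is chosen so that numbering from this end puts the carbonyl group at C-3 rather than C-7.
With this numbering: the carbonyl at C-3; a fluoro group at C-1; a methyl group at C-7.
Substituent prefixes are cited in alphabetical order (multiplying prefixes like di-/tri- are ignored for ordering).
The name is 1-fluoro-7-methylnonan-3-one.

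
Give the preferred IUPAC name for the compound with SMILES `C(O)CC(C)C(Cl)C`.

4-chloro-3-methylpentan-1-ol

The longest chain bearing the –OH group is 5 carbons long (pentane).
The principal characteristic group is an alcohol (–OH), named with the suffix -ol.
Number the chain so that numbering from this end puts the hydroxyl group at C-1 rather than C-5.
With this numbering: the hydroxyl at C-1; a chloro group at C-4; a methyl group at C-3.
Substituent prefixes are cited in alphabetical order (multiplying prefixes like di-/tri- are ignored for ordering).
Assembling the pieces gives 4-chloro-3-methylpentan-1-ol.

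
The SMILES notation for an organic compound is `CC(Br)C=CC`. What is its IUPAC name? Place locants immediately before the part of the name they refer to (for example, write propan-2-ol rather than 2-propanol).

4-bromopent-2-ene

Counting along the main chain through the multiple bond gives 5 carbons: the parent is pentane.
A C=C double bond in the chain gives the infix -ene-.
The numbering direction is chosen so that numbering from this end puts the double bond at C-2 rather than C-3.
This places the double bond between C-2 and C-3; a bromo group at C-4.
The name is 4-bromopent-2-ene.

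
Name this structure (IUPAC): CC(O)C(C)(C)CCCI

The longest chain bearing the –OH group is 6 carbons long (hexane).
The principal characteristic group is an alcohol (–OH), named with the suffix -ol.
The numbering direction is chosen so that numbering from this end puts the hydroxyl group at C-2 rather than C-5.
This places the hydroxyl at C-2; an iodo group at C-6; two methyl groups at C-3.
The substituents are ordered alphabetically, ignoring any di-/tri- multipliers.
The name is 6-iodo-3,3-dimethylhexan-2-ol.

6-iodo-3,3-dimethylhexan-2-ol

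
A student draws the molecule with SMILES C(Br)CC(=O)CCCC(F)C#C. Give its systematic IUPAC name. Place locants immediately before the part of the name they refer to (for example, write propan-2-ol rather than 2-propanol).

The longest chain bearing the carbonyl and the multiple bond is 9 carbons long (nonane).
The highest-priority functional group is a ketone (C=O on an internal carbon), so the name ends in -one.
A C≡C triple bond in the chain gives the infix -yne-.
Choose the numbering such that numbering from this end puts the carbonyl group at C-3 rather than C-7.
With this numbering: the carbonyl at C-3; the triple bond between C-8 and C-9; a bromo group at C-1; a fluoro group at C-7.
The substituents are ordered alphabetically, ignoring any di-/tri- multipliers.
Assembling the pieces gives 1-bromo-7-fluoronon-8-yn-3-one.

1-bromo-7-fluoronon-8-yn-3-one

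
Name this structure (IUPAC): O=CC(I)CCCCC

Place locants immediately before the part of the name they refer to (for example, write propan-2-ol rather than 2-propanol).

2-iodoheptanal

The longest chain bearing the –CHO group is 7 carbons long (heptane).
An aldehyde (terminal –CHO) is the principal characteristic group, giving the suffix -al.
The numbering direction is chosen so that the aldehyde carbon is C-1 by definition.
With this numbering: an iodo group at C-2.
The name is 2-iodoheptanal.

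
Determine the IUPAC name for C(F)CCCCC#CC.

8-fluorooct-2-yne

The longest chain bearing the multiple bond is 8 carbons long (octane).
There is one C≡C triple bond, indicated by the ending -yne.
Number the chain so that numbering from this end puts the triple bond at C-2 rather than C-6.
That gives the triple bond between C-2 and C-3; a fluoro group at C-8.
Assembling the pieces gives 8-fluorooct-2-yne.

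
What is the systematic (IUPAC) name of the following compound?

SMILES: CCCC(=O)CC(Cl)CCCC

6-chlorodecan-4-one

The longest chain bearing the carbonyl is 10 carbons long (decane).
The highest-priority functional group is a ketone (C=O on an internal carbon), so the name ends in -one.
The numbering direction is chosen so that numbering from this end puts the carbonyl group at C-4 rather than C-7.
That gives the carbonyl at C-4; a chloro group at C-6.
Assembling the pieces gives 6-chlorodecan-4-one.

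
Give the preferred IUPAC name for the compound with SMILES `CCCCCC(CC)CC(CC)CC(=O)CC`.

The longest carbon chain that includes the carbonyl has 12 carbons, so the parent hydride is dodecane.
A ketone (C=O on an internal carbon) is the principal characteristic group, giving the suffix -one.
Number the chain so that numbering from this end puts the carbonyl group at C-3 rather than C-10.
With this numbering: the carbonyl at C-3; ethyl groups at C-5 and C-7.
Assembling the pieces gives 5,7-diethyldodecan-3-one.

5,7-diethyldodecan-3-one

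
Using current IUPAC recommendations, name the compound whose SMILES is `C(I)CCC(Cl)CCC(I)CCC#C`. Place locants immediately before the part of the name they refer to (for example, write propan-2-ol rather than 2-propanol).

8-chloro-5,11-diiodoundec-1-yne

The longest chain bearing the multiple bond is 11 carbons long (undecane).
A C≡C triple bond in the chain gives the infix -yne-.
The numbering direction is chosen so that numbering from this end puts the triple bond at C-1 rather than C-10.
This places the triple bond between C-1 and C-2; a chloro group at C-8; iodo groups at C-5 and C-11.
The substituents are ordered alphabetically, ignoring any di-/tri- multipliers.
Putting it together: 8-chloro-5,11-diiodoundec-1-yne.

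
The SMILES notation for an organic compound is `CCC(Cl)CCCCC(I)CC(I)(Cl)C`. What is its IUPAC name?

The parent chain contains 11 carbons (undecane).
Number the chain so that the substituent locant set {2,2,4,9} is lower than {3,8,10,10} at the first point of difference.
This places chloro groups at C-2 and C-9; iodo groups at C-2 and C-4.
Prefixes are listed alphabetically: chloro, iodo.
Putting it together: 2,9-dichloro-2,4-diiodoundecane.

2,9-dichloro-2,4-diiodoundecane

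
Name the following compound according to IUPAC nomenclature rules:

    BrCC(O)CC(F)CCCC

Counting along the main chain through the –OH group gives 8 carbons: the parent is octane.
The principal characteristic group is an alcohol (–OH), named with the suffix -ol.
Choose the numbering such that numbering from this end puts the hydroxyl group at C-2 rather than C-7.
With this numbering: the hydroxyl at C-2; a bromo group at C-1; a fluoro group at C-4.
Substituent prefixes are cited in alphabetical order (multiplying prefixes like di-/tri- are ignored for ordering).
The name is 1-bromo-4-fluorooctan-2-ol.

1-bromo-4-fluorooctan-2-ol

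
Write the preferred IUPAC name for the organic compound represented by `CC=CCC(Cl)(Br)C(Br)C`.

The longest carbon chain that includes the multiple bond has 7 carbons, so the parent hydride is heptane.
A C=C double bond in the chain gives the infix -ene-.
Choose the numbering such that numbering from this end puts the double bond at C-2 rather than C-5.
This places the double bond between C-2 and C-3; bromo groups at C-5 and C-6; a chloro group at C-5.
The substituents are ordered alphabetically, ignoring any di-/tri- multipliers.
Putting it together: 5,6-dibromo-5-chlorohept-2-ene.

5,6-dibromo-5-chlorohept-2-ene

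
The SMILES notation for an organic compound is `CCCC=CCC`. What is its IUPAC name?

The longest carbon chain that includes the multiple bond has 7 carbons, so the parent hydride is heptane.
The chain contains a C=C double bond, so the unsaturation ending is -ene.
Choose the numbering such that numbering from this end puts the double bond at C-3 rather than C-4.
With this numbering: the double bond between C-3 and C-4.
Putting it together: hept-3-ene.

hept-3-ene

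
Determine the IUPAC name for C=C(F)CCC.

2-fluoropent-1-ene

The longest chain bearing the multiple bond is 5 carbons long (pentane).
The chain contains a C=C double bond, so the unsaturation ending is -ene.
The numbering direction is chosen so that numbering from this end puts the double bond at C-1 rather than C-4.
This places the double bond between C-1 and C-2; a fluoro group at C-2.
Assembling the pieces gives 2-fluoropent-1-ene.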